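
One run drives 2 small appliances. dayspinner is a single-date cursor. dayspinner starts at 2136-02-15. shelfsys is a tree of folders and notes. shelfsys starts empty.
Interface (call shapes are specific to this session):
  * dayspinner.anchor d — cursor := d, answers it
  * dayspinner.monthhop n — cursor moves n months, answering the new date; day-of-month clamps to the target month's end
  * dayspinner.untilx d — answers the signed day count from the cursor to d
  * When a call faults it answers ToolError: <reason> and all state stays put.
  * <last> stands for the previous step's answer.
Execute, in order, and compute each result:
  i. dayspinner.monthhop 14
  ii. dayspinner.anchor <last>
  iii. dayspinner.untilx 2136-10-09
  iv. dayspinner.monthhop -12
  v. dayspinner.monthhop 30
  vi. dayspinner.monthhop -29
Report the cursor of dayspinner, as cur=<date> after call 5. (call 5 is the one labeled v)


% monthhop(n=14) == 2137-04-15
% anchor(d=<last>) == 2137-04-15
% untilx(d=2136-10-09) == -188
% monthhop(n=-12) == 2136-04-15
% monthhop(n=30) == 2138-10-15
% monthhop(n=-29) == 2136-05-15

Answer: cur=2138-10-15


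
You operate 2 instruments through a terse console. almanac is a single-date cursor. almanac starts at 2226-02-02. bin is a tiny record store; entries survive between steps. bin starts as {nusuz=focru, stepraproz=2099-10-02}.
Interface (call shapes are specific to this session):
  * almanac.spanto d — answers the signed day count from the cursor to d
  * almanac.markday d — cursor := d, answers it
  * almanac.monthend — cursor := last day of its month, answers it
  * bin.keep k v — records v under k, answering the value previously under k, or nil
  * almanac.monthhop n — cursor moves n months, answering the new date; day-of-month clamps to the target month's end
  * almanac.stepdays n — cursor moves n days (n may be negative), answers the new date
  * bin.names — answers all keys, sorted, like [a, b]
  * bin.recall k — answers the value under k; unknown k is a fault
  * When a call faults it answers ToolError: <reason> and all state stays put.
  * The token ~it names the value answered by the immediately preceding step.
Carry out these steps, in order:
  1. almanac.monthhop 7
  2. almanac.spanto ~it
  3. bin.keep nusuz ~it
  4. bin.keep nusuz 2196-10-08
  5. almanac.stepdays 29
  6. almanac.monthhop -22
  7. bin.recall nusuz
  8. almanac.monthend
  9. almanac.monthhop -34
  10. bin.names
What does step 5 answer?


Do: almanac.monthhop[7]
See: 2226-09-02
Do: almanac.spanto[~it]
See: 0
Do: bin.keep[nusuz; ~it]
See: focru
Do: bin.keep[nusuz; 2196-10-08]
See: 0
Do: almanac.stepdays[29]
See: 2226-10-01
Do: almanac.monthhop[-22]
See: 2224-12-01
Do: bin.recall[nusuz]
See: 2196-10-08
Do: almanac.monthend[]
See: 2224-12-31
Do: almanac.monthhop[-34]
See: 2222-02-28
Do: bin.names[]
See: [nusuz, stepraproz]

Answer: 2226-10-01


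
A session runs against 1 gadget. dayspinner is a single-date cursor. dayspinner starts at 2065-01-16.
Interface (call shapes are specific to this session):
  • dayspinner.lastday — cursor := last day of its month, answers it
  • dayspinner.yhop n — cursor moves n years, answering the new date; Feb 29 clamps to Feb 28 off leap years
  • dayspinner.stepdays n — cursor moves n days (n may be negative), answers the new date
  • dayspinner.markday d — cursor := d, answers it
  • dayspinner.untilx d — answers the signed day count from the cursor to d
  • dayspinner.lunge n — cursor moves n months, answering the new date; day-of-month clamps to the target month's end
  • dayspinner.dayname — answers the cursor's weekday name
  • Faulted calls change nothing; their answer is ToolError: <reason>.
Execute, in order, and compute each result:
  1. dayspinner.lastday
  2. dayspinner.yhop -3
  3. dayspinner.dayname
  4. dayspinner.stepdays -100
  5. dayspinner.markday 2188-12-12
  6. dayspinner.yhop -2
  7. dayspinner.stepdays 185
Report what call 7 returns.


·→ dayspinner.lastday()
·← 2065-01-31
·→ dayspinner.yhop(-3)
·← 2062-01-31
·→ dayspinner.dayname()
·← Tuesday
·→ dayspinner.stepdays(-100)
·← 2061-10-23
·→ dayspinner.markday(2188-12-12)
·← 2188-12-12
·→ dayspinner.yhop(-2)
·← 2186-12-12
·→ dayspinner.stepdays(185)
·← 2187-06-15

Answer: 2187-06-15


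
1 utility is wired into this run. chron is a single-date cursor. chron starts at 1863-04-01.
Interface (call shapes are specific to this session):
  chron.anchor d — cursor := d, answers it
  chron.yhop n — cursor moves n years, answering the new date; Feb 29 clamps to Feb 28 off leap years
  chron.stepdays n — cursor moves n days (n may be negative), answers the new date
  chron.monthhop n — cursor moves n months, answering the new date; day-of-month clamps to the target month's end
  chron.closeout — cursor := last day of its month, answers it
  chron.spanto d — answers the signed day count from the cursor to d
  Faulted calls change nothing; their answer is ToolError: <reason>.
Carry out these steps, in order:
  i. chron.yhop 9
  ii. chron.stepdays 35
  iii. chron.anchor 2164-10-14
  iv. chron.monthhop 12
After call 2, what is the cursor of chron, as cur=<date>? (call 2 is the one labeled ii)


Answer: cur=1872-05-06

Derivation:
==> yhop(n=9)
<== 1872-04-01
==> stepdays(n=35)
<== 1872-05-06
==> anchor(d=2164-10-14)
<== 2164-10-14
==> monthhop(n=12)
<== 2165-10-14


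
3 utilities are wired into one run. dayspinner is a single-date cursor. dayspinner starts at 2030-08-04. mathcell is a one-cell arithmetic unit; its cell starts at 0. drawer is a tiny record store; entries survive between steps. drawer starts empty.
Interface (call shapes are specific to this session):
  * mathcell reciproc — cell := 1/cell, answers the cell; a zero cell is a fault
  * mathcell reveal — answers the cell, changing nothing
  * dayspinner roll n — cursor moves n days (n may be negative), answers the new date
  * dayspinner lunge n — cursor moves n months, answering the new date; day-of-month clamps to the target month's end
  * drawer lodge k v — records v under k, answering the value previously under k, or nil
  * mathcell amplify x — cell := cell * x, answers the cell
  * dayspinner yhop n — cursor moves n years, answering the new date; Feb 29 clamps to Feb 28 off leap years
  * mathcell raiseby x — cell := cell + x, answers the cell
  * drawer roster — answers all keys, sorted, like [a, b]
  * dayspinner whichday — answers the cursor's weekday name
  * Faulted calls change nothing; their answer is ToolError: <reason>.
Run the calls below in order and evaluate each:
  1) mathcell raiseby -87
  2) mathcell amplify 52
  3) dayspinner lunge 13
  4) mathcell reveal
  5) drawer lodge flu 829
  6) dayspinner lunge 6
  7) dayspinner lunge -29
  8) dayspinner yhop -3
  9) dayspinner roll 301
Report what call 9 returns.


Answer: 2027-08-01

Derivation:
I run mathcell raiseby using x='-87', and see -87.
Then mathcell amplify using x='52', and observe -4524.
I try dayspinner lunge using n='13', and observe 2031-09-04.
Calling mathcell reveal(), — result: -4524.
Next I call drawer lodge using k='flu', v='829', and observe nil.
I try dayspinner lunge using n='6', which returns 2032-03-04.
Now I run dayspinner lunge using n='-29', — result: 2029-10-04.
I run dayspinner yhop using n='-3', — result: 2026-10-04.
Invoking dayspinner roll using n='301', giving 2027-08-01.


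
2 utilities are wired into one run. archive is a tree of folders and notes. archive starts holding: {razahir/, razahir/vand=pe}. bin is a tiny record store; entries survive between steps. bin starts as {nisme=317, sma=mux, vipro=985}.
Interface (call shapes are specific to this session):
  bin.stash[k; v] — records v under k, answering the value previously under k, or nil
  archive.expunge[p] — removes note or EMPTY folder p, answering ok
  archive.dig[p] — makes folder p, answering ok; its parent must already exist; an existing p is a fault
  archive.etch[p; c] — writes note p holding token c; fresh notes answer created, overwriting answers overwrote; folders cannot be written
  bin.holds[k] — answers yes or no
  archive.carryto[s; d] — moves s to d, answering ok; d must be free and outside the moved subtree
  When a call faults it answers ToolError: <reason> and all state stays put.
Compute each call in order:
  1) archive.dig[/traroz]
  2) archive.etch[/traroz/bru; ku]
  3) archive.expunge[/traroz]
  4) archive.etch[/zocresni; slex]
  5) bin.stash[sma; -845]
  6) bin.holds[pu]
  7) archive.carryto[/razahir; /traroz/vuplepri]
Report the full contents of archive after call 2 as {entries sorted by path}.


Answer: {razahir/, razahir/vand=pe, traroz/, traroz/bru=ku}

Derivation:
$ archive.dig p='/traroz'
:: ok
$ archive.etch p='/traroz/bru' c='ku'
:: created
$ archive.expunge p='/traroz'
:: ToolError: not empty
$ archive.etch p='/zocresni' c='slex'
:: created
$ bin.stash k='sma' v='-845'
:: mux
$ bin.holds k='pu'
:: no
$ archive.carryto s='/razahir' d='/traroz/vuplepri'
:: ok


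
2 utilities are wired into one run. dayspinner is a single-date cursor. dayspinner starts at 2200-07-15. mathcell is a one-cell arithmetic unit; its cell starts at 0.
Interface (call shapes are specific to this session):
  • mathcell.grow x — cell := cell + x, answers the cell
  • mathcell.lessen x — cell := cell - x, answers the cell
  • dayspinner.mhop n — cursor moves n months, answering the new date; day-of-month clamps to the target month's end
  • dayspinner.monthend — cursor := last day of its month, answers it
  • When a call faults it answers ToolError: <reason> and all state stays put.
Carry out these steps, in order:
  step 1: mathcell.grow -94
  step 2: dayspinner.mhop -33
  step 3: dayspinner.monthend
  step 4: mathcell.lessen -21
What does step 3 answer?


I invoke grow passing x: -94, which returns -94.
Invoking mhop passing n: -33, which returns 2197-10-15.
I try monthend(), — result: 2197-10-31.
Calling lessen passing x: -21, → -73.

Answer: 2197-10-31


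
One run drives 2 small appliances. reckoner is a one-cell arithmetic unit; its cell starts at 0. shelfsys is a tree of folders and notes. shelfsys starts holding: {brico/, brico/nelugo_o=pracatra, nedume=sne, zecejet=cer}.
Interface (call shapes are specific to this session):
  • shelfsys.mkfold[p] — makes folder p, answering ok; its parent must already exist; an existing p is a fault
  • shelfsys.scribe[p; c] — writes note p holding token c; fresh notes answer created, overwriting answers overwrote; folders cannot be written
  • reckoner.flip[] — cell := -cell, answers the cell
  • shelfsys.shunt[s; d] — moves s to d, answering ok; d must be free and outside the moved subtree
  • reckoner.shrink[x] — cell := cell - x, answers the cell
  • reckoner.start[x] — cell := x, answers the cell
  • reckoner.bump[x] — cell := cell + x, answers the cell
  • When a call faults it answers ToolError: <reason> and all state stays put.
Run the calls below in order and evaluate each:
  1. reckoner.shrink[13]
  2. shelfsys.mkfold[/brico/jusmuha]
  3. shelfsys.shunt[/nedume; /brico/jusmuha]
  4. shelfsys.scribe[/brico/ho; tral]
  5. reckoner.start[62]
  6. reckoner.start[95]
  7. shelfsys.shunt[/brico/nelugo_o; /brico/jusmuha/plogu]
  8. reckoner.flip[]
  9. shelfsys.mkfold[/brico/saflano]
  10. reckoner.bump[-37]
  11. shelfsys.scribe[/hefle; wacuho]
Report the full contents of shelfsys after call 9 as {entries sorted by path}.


I try reckoner.shrink using x='13', — result: -13.
I use shelfsys.mkfold using p='/brico/jusmuha', which returns ok.
I run shelfsys.shunt using s='/nedume', d='/brico/jusmuha', and observe ToolError: exists.
I call shelfsys.scribe using p='/brico/ho', c='tral', yielding created.
Next I call reckoner.start using x='62', giving 62.
Calling reckoner.start using x='95', and get 95.
Using shelfsys.shunt using s='/brico/nelugo_o', d='/brico/jusmuha/plogu', and observe ok.
Then reckoner.flip(), giving -95.
Invoking shelfsys.mkfold using p='/brico/saflano', and get ok.
Now I run reckoner.bump using x='-37', yielding -132.
Then shelfsys.scribe using p='/hefle', c='wacuho', and observe created.

Answer: {brico/, brico/ho=tral, brico/jusmuha/, brico/jusmuha/plogu=pracatra, brico/saflano/, nedume=sne, zecejet=cer}


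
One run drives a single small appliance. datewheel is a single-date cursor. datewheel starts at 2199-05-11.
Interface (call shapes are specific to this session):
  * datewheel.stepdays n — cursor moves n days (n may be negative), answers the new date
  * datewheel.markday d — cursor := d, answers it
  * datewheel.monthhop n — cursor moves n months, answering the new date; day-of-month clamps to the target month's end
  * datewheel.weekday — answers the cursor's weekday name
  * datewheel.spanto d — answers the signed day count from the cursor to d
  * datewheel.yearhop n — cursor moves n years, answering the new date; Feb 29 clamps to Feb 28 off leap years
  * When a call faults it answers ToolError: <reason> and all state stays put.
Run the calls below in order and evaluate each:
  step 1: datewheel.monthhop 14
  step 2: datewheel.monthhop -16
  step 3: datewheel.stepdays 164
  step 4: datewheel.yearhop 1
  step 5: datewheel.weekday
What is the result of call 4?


Answer: 2200-08-22

Derivation:
Then monthhop(n: 14): 2200-07-11.
I run monthhop(n: -16), and see 2199-03-11.
Calling stepdays(n: 164), which returns 2199-08-22.
Using yearhop(n: 1), → 2200-08-22.
Then weekday(), and see Friday.


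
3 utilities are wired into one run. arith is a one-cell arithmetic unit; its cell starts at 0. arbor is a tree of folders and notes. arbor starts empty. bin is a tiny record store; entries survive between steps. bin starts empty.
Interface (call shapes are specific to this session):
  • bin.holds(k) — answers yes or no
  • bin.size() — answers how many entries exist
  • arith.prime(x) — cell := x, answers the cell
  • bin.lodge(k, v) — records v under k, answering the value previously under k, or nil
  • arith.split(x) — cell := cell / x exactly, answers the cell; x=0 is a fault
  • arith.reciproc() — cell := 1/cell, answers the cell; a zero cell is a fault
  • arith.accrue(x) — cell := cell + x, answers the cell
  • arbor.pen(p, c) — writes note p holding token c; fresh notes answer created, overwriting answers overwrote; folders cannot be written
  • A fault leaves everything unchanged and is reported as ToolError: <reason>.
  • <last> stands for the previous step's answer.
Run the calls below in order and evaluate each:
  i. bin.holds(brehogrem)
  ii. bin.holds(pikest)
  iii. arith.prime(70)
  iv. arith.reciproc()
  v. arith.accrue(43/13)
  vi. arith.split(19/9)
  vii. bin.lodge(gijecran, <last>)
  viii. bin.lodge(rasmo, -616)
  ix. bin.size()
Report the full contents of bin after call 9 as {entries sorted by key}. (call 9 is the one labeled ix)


Answer: {gijecran=27207/17290, rasmo=-616}

Derivation:
-> bin.holds(k: brehogrem)
<- no
-> bin.holds(k: pikest)
<- no
-> arith.prime(x: 70)
<- 70
-> arith.reciproc()
<- 1/70
-> arith.accrue(x: 43/13)
<- 3023/910
-> arith.split(x: 19/9)
<- 27207/17290
-> bin.lodge(k: gijecran, v: <last>)
<- nil
-> bin.lodge(k: rasmo, v: -616)
<- nil
-> bin.size()
<- 2


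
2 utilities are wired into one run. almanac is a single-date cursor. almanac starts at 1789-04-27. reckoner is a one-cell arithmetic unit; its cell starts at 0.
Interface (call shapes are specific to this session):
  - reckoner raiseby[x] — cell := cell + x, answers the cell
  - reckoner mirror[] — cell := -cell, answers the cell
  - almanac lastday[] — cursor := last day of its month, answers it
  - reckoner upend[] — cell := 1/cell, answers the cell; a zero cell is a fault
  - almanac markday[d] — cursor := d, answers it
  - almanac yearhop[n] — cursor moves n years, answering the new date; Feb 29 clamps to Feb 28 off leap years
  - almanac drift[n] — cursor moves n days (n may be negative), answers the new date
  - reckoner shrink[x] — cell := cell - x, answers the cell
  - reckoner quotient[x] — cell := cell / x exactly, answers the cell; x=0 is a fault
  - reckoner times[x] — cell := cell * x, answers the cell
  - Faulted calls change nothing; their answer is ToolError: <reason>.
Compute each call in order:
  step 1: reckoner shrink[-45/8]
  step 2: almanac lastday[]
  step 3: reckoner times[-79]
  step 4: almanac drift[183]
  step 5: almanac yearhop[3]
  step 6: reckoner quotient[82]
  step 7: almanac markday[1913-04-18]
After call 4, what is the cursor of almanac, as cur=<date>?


// 1. reckoner shrink(x='-45/8') ~> 45/8
// 2. almanac lastday() ~> 1789-04-30
// 3. reckoner times(x='-79') ~> -3555/8
// 4. almanac drift(n='183') ~> 1789-10-30
// 5. almanac yearhop(n='3') ~> 1792-10-30
// 6. reckoner quotient(x='82') ~> -3555/656
// 7. almanac markday(d='1913-04-18') ~> 1913-04-18

Answer: cur=1789-10-30


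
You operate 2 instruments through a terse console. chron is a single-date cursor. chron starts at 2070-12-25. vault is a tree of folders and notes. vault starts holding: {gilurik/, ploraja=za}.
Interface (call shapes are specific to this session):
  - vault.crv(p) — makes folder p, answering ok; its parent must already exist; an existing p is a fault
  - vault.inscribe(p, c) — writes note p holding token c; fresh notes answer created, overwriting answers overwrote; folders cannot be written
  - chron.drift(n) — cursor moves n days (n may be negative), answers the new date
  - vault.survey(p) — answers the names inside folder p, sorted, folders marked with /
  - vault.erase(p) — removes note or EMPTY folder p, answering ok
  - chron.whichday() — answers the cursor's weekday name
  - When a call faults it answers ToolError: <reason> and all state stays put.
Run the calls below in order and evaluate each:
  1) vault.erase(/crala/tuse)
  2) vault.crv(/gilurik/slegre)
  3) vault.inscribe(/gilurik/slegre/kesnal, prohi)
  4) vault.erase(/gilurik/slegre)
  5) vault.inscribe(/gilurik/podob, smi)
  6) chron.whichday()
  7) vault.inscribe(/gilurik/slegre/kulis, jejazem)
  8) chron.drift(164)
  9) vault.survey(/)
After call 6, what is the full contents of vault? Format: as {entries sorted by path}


Step: vault.erase[p→/crala/tuse]
Result: ToolError: not found
Step: vault.crv[p→/gilurik/slegre]
Result: ok
Step: vault.inscribe[p→/gilurik/slegre/kesnal; c→prohi]
Result: created
Step: vault.erase[p→/gilurik/slegre]
Result: ToolError: not empty
Step: vault.inscribe[p→/gilurik/podob; c→smi]
Result: created
Step: chron.whichday[]
Result: Thursday
Step: vault.inscribe[p→/gilurik/slegre/kulis; c→jejazem]
Result: created
Step: chron.drift[n→164]
Result: 2071-06-07
Step: vault.survey[p→/]
Result: [gilurik/, ploraja]

Answer: {gilurik/, gilurik/podob=smi, gilurik/slegre/, gilurik/slegre/kesnal=prohi, ploraja=za}


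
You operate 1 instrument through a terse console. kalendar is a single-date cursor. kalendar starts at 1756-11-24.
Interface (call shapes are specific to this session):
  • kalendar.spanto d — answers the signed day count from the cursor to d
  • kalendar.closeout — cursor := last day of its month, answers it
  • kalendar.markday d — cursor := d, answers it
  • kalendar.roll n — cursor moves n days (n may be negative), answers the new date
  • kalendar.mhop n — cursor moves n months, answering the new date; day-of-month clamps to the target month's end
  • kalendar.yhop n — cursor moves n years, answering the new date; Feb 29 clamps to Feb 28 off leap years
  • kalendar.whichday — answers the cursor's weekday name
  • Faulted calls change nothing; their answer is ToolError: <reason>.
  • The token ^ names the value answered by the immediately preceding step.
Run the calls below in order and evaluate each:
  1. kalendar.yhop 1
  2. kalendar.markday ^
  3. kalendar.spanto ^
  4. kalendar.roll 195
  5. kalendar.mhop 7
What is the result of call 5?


;; kalendar.yhop(n='1') : 1757-11-24
;; kalendar.markday(d='^') : 1757-11-24
;; kalendar.spanto(d='^') : 0
;; kalendar.roll(n='195') : 1758-06-07
;; kalendar.mhop(n='7') : 1759-01-07

Answer: 1759-01-07


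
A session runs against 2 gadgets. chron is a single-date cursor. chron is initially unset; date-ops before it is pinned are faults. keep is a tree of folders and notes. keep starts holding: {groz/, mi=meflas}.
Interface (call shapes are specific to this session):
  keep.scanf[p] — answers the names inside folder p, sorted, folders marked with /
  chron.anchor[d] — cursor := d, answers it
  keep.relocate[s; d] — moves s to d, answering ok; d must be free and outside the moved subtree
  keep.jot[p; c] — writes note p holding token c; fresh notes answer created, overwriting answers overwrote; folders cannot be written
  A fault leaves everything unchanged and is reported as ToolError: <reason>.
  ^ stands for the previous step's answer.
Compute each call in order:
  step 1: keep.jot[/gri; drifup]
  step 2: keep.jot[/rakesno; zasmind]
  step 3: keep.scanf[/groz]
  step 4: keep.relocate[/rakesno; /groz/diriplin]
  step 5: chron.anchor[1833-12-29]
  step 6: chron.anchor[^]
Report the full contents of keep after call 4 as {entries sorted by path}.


Answer: {gri=drifup, groz/, groz/diriplin=zasmind, mi=meflas}

Derivation:
>> jot(/gri, drifup)
<< created
>> jot(/rakesno, zasmind)
<< created
>> scanf(/groz)
<< []
>> relocate(/rakesno, /groz/diriplin)
<< ok
>> anchor(1833-12-29)
<< 1833-12-29
>> anchor(^)
<< 1833-12-29


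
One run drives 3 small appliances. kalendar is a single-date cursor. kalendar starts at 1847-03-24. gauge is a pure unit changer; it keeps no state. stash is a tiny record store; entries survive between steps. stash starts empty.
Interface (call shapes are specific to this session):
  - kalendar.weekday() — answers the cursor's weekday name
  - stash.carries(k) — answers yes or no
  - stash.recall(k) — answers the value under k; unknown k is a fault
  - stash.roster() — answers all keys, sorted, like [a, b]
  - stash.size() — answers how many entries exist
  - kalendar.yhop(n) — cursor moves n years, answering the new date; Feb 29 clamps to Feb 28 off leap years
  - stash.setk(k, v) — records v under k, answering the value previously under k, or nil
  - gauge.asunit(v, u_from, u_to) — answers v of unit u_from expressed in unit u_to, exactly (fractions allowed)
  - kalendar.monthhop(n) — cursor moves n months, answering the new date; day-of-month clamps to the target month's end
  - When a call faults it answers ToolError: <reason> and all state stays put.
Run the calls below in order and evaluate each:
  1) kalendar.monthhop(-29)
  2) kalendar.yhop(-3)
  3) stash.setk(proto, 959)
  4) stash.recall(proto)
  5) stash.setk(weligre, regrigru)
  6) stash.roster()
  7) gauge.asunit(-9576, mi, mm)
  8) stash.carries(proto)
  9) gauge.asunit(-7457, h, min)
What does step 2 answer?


Answer: 1841-10-24

Derivation:
>> monthhop(-29)
<< 1844-10-24
>> yhop(-3)
<< 1841-10-24
>> setk(proto, 959)
<< nil
>> recall(proto)
<< 959
>> setk(weligre, regrigru)
<< nil
>> roster()
<< [proto, weligre]
>> asunit(-9576, mi, mm)
<< -15411078144
>> carries(proto)
<< yes
>> asunit(-7457, h, min)
<< -447420


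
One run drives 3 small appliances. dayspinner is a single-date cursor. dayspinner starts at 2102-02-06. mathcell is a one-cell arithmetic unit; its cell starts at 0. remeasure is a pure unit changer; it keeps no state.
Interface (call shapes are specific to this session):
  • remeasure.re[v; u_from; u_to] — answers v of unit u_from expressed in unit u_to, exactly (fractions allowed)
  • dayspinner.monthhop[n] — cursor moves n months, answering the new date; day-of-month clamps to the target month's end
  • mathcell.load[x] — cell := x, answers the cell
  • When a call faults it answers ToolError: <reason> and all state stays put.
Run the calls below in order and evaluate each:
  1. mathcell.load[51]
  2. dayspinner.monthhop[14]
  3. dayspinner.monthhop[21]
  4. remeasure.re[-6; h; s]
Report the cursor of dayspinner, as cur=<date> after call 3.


→ mathcell.load(x→51)
← 51
→ dayspinner.monthhop(n→14)
← 2103-04-06
→ dayspinner.monthhop(n→21)
← 2105-01-06
→ remeasure.re(v→-6, u_from→h, u_to→s)
← -21600

Answer: cur=2105-01-06


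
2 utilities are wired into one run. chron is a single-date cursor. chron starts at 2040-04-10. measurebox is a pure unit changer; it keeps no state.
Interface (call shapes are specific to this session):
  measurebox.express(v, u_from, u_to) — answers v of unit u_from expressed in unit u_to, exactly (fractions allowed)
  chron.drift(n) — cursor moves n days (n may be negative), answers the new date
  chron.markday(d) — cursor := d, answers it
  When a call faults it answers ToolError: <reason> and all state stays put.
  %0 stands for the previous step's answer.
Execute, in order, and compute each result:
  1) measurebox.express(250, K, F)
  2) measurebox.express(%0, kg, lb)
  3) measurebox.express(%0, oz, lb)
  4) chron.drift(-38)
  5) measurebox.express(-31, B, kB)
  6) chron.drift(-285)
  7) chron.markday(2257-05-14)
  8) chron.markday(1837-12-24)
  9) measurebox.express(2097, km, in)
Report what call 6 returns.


==> express(250, K, F)
<== -967/100
==> express(%0, kg, lb)
<== -967000000/45359237
==> express(%0, oz, lb)
<== -60437500/45359237
==> drift(-38)
<== 2040-03-03
==> express(-31, B, kB)
<== -31/1000
==> drift(-285)
<== 2039-05-23
==> markday(2257-05-14)
<== 2257-05-14
==> markday(1837-12-24)
<== 1837-12-24
==> express(2097, km, in)
<== 10485000000/127

Answer: 2039-05-23


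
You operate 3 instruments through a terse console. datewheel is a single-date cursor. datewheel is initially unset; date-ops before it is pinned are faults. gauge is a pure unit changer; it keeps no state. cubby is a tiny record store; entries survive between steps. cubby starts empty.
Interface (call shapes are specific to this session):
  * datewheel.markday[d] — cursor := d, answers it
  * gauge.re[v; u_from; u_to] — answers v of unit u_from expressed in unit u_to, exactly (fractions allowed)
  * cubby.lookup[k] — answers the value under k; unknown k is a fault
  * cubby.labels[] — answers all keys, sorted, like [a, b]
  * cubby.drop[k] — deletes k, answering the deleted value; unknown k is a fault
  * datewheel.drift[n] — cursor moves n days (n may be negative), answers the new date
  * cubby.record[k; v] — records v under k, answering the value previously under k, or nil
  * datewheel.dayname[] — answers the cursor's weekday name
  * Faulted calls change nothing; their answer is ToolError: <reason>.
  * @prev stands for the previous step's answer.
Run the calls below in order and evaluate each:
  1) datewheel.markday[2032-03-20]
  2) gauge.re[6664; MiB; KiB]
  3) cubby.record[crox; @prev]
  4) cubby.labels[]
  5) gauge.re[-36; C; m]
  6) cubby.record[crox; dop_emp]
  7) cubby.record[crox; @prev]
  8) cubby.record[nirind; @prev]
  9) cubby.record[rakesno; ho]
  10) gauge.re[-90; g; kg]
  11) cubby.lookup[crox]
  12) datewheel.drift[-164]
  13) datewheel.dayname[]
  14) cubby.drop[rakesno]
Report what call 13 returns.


Answer: Wednesday

Derivation:
→ markday(2032-03-20)
← 2032-03-20
→ re(6664, MiB, KiB)
← 6823936
→ record(crox, @prev)
← nil
→ labels()
← [crox]
→ re(-36, C, m)
← ToolError: incompatible units
→ record(crox, dop_emp)
← 6823936
→ record(crox, @prev)
← dop_emp
→ record(nirind, @prev)
← nil
→ record(rakesno, ho)
← nil
→ re(-90, g, kg)
← -9/100
→ lookup(crox)
← 6823936
→ drift(-164)
← 2031-10-08
→ dayname()
← Wednesday
→ drop(rakesno)
← ho


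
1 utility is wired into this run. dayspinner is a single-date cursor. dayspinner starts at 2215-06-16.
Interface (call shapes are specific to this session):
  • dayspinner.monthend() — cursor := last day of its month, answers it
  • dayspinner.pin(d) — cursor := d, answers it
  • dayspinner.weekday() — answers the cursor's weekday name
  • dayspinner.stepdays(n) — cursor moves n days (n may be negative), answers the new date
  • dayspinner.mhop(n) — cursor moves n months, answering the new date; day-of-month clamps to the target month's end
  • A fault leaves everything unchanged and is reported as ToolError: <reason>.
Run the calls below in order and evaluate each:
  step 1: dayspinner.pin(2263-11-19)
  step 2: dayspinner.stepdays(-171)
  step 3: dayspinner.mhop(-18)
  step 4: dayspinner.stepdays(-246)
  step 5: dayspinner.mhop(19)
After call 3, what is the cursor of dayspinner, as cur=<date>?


Calling pin passing 2263-11-19, which returns 2263-11-19.
Next I call stepdays passing -171, and get 2263-06-01.
Using mhop passing -18, which returns 2261-12-01.
I use stepdays passing -246: 2261-03-30.
I try mhop passing 19, which returns 2262-10-30.

Answer: cur=2261-12-01


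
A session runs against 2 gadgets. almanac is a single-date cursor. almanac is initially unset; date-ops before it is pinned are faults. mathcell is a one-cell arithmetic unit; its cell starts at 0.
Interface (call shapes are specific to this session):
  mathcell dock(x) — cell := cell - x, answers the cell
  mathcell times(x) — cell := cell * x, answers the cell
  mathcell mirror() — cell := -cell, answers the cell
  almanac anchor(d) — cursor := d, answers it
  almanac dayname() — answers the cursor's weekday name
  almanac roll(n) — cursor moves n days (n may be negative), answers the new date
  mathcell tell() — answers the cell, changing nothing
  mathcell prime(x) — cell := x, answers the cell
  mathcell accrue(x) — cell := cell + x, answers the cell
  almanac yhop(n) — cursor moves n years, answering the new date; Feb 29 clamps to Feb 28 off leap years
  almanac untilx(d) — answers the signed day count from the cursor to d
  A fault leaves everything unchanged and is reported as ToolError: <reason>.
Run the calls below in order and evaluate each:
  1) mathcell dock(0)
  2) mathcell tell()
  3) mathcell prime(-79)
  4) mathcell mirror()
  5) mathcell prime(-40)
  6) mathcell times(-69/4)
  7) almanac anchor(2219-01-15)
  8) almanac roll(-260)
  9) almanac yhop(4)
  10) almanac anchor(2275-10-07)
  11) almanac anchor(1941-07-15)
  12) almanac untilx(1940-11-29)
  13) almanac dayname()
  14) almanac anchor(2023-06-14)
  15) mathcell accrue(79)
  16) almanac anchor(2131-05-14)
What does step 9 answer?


Answer: 2222-04-30

Derivation:
~$ mathcell dock x: 0
  0
~$ mathcell tell
  0
~$ mathcell prime x: -79
  -79
~$ mathcell mirror
  79
~$ mathcell prime x: -40
  -40
~$ mathcell times x: -69/4
  690
~$ almanac anchor d: 2219-01-15
  2219-01-15
~$ almanac roll n: -260
  2218-04-30
~$ almanac yhop n: 4
  2222-04-30
~$ almanac anchor d: 2275-10-07
  2275-10-07
~$ almanac anchor d: 1941-07-15
  1941-07-15
~$ almanac untilx d: 1940-11-29
  -228
~$ almanac dayname
  Tuesday
~$ almanac anchor d: 2023-06-14
  2023-06-14
~$ mathcell accrue x: 79
  769
~$ almanac anchor d: 2131-05-14
  2131-05-14


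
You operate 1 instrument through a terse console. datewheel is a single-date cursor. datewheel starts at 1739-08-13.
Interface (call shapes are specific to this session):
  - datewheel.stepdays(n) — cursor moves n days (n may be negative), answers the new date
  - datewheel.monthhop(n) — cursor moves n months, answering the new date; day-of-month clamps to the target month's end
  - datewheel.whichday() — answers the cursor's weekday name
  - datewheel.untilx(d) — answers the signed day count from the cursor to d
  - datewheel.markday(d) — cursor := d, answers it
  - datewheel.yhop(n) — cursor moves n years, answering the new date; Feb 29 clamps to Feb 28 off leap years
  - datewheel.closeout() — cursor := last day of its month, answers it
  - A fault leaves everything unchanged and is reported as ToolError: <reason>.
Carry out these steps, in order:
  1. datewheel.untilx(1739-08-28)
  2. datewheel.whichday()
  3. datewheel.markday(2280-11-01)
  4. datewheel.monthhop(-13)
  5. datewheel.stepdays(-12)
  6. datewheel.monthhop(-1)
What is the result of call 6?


Answer: 2279-08-19

Derivation:
Do: untilx[d: 1739-08-28]
See: 15
Do: whichday[]
See: Thursday
Do: markday[d: 2280-11-01]
See: 2280-11-01
Do: monthhop[n: -13]
See: 2279-10-01
Do: stepdays[n: -12]
See: 2279-09-19
Do: monthhop[n: -1]
See: 2279-08-19


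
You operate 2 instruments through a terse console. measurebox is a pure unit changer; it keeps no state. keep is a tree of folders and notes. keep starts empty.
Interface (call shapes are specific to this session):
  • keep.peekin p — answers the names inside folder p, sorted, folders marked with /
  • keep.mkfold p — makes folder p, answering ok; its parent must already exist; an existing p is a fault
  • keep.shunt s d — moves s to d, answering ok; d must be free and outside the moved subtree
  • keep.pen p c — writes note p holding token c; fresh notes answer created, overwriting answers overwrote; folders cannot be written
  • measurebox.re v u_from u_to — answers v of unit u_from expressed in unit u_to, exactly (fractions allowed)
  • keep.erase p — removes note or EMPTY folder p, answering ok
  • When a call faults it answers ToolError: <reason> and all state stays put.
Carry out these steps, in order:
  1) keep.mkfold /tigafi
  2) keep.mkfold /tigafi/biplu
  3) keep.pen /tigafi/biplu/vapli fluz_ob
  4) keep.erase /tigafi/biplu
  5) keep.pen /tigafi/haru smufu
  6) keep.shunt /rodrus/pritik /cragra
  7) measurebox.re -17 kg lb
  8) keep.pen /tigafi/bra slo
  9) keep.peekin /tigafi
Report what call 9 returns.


Answer: [biplu/, bra, haru]

Derivation:
CALL keep.mkfold[p='/tigafi']
RET  ok
CALL keep.mkfold[p='/tigafi/biplu']
RET  ok
CALL keep.pen[p='/tigafi/biplu/vapli'; c='fluz_ob']
RET  created
CALL keep.erase[p='/tigafi/biplu']
RET  ToolError: not empty
CALL keep.pen[p='/tigafi/haru'; c='smufu']
RET  created
CALL keep.shunt[s='/rodrus/pritik'; d='/cragra']
RET  ToolError: not found
CALL measurebox.re[v='-17'; u_from='kg'; u_to='lb']
RET  -1700000000/45359237
CALL keep.pen[p='/tigafi/bra'; c='slo']
RET  created
CALL keep.peekin[p='/tigafi']
RET  [biplu/, bra, haru]


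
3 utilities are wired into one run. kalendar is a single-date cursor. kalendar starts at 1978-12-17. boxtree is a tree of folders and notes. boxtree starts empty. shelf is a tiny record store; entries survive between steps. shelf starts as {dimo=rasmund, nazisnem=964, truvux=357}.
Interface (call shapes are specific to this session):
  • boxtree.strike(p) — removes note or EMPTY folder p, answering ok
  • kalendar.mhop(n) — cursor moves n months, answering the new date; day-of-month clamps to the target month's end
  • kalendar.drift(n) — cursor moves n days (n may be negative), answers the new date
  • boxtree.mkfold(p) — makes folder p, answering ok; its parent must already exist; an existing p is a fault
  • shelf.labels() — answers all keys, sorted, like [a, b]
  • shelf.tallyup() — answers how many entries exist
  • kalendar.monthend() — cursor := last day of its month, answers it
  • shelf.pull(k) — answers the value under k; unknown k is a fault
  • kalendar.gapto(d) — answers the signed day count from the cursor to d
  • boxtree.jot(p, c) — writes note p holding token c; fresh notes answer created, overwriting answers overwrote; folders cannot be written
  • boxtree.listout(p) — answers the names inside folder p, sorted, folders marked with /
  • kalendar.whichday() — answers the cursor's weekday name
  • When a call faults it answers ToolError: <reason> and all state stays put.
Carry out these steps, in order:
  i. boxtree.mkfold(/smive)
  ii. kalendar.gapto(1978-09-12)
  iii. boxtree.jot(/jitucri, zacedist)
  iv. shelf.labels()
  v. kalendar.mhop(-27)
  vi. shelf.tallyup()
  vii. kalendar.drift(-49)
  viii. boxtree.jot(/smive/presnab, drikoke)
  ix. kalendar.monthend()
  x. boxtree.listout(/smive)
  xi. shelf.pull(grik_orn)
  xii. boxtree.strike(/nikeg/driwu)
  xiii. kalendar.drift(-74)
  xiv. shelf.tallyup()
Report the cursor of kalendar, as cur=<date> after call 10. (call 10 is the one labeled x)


Answer: cur=1976-07-31

Derivation:
! 1. mkfold(p→/smive) -> ok
! 2. gapto(d→1978-09-12) -> -96
! 3. jot(p→/jitucri, c→zacedist) -> created
! 4. labels() -> [dimo, nazisnem, truvux]
! 5. mhop(n→-27) -> 1976-09-17
! 6. tallyup() -> 3
! 7. drift(n→-49) -> 1976-07-30
! 8. jot(p→/smive/presnab, c→drikoke) -> created
! 9. monthend() -> 1976-07-31
! 10. listout(p→/smive) -> [presnab]
! 11. pull(k→grik_orn) -> ToolError: no such key grik_orn
! 12. strike(p→/nikeg/driwu) -> ToolError: not found
! 13. drift(n→-74) -> 1976-05-18
! 14. tallyup() -> 3


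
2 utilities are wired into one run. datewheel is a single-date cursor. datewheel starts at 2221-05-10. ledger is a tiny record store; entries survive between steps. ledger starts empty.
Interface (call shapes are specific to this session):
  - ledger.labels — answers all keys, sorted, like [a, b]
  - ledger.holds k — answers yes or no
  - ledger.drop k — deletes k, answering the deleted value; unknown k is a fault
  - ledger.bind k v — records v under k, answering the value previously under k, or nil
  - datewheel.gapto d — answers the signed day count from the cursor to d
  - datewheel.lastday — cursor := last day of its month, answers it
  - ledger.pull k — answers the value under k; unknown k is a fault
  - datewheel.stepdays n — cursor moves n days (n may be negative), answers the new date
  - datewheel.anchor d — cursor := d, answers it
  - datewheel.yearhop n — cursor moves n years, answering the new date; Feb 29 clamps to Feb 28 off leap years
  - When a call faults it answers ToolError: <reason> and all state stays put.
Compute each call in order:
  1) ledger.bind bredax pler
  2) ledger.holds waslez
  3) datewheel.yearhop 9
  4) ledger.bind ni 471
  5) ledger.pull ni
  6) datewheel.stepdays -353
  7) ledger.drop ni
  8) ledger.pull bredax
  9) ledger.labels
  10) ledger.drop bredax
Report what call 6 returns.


Answer: 2229-05-22

Derivation:
I try ledger.bind on k→bredax, v→pler, and see nil.
I call ledger.holds on k→waslez, giving no.
I run datewheel.yearhop on n→9, and get 2230-05-10.
Then ledger.bind on k→ni, v→471, yielding nil.
I try ledger.pull on k→ni, → 471.
I call datewheel.stepdays on n→-353, → 2229-05-22.
Calling ledger.drop on k→ni, and observe 471.
I call ledger.pull on k→bredax: pler.
I invoke ledger.labels, and observe [bredax].
Next I call ledger.drop on k→bredax, and see pler.


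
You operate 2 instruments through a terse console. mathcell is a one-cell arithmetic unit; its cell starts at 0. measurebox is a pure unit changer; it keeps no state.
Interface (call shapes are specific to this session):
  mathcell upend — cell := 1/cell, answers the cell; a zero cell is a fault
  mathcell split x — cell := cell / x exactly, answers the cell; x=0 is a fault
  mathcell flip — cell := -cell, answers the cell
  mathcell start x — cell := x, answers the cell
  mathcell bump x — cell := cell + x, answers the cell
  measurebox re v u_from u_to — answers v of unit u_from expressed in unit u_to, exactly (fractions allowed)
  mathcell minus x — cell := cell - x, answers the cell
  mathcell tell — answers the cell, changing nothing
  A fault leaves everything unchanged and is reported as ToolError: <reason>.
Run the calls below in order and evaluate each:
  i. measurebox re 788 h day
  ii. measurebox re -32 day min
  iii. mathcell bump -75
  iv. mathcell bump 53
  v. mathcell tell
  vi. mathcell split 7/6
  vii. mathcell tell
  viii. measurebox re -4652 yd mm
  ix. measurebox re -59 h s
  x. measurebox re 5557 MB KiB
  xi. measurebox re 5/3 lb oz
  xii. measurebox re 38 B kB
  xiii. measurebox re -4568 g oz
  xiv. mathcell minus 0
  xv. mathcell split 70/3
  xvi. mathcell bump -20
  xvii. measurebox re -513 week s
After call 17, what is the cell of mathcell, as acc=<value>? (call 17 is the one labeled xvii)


Answer: acc=-5098/245

Derivation:
==> measurebox re(788, h, day)
<== 197/6
==> measurebox re(-32, day, min)
<== -46080
==> mathcell bump(-75)
<== -75
==> mathcell bump(53)
<== -22
==> mathcell tell()
<== -22
==> mathcell split(7/6)
<== -132/7
==> mathcell tell()
<== -132/7
==> measurebox re(-4652, yd, mm)
<== -21268944/5
==> measurebox re(-59, h, s)
<== -212400
==> measurebox re(5557, MB, KiB)
<== 86828125/16
==> measurebox re(5/3, lb, oz)
<== 80/3
==> measurebox re(38, B, kB)
<== 19/500
==> measurebox re(-4568, g, oz)
<== -7308800000/45359237
==> mathcell minus(0)
<== -132/7
==> mathcell split(70/3)
<== -198/245
==> mathcell bump(-20)
<== -5098/245
==> measurebox re(-513, week, s)
<== -310262400
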